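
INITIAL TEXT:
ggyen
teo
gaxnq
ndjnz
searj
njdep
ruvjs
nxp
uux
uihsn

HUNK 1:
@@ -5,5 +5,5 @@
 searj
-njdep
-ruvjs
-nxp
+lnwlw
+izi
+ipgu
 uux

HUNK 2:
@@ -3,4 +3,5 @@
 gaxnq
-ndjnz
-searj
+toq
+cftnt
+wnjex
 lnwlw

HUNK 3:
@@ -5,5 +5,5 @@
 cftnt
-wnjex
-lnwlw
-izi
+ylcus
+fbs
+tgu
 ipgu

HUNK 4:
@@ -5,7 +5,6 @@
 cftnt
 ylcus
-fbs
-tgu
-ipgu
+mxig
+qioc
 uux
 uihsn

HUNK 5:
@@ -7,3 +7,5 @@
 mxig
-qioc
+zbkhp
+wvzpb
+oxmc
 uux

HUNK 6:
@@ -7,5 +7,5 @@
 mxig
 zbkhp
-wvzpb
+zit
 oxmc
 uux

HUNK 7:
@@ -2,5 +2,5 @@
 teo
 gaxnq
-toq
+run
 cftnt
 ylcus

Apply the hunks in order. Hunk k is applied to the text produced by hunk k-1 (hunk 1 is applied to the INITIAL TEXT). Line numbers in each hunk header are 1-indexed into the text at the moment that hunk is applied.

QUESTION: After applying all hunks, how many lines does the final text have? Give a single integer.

Hunk 1: at line 5 remove [njdep,ruvjs,nxp] add [lnwlw,izi,ipgu] -> 10 lines: ggyen teo gaxnq ndjnz searj lnwlw izi ipgu uux uihsn
Hunk 2: at line 3 remove [ndjnz,searj] add [toq,cftnt,wnjex] -> 11 lines: ggyen teo gaxnq toq cftnt wnjex lnwlw izi ipgu uux uihsn
Hunk 3: at line 5 remove [wnjex,lnwlw,izi] add [ylcus,fbs,tgu] -> 11 lines: ggyen teo gaxnq toq cftnt ylcus fbs tgu ipgu uux uihsn
Hunk 4: at line 5 remove [fbs,tgu,ipgu] add [mxig,qioc] -> 10 lines: ggyen teo gaxnq toq cftnt ylcus mxig qioc uux uihsn
Hunk 5: at line 7 remove [qioc] add [zbkhp,wvzpb,oxmc] -> 12 lines: ggyen teo gaxnq toq cftnt ylcus mxig zbkhp wvzpb oxmc uux uihsn
Hunk 6: at line 7 remove [wvzpb] add [zit] -> 12 lines: ggyen teo gaxnq toq cftnt ylcus mxig zbkhp zit oxmc uux uihsn
Hunk 7: at line 2 remove [toq] add [run] -> 12 lines: ggyen teo gaxnq run cftnt ylcus mxig zbkhp zit oxmc uux uihsn
Final line count: 12

Answer: 12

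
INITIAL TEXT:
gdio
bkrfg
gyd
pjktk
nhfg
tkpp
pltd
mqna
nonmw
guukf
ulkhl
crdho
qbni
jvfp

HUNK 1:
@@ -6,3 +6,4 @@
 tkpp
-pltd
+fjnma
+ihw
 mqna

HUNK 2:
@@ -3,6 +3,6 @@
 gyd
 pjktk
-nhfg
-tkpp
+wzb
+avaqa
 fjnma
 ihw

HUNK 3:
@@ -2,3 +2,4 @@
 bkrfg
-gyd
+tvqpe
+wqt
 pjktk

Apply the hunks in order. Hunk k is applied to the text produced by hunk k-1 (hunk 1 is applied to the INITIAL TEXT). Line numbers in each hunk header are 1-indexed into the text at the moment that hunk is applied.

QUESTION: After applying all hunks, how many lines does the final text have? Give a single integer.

Hunk 1: at line 6 remove [pltd] add [fjnma,ihw] -> 15 lines: gdio bkrfg gyd pjktk nhfg tkpp fjnma ihw mqna nonmw guukf ulkhl crdho qbni jvfp
Hunk 2: at line 3 remove [nhfg,tkpp] add [wzb,avaqa] -> 15 lines: gdio bkrfg gyd pjktk wzb avaqa fjnma ihw mqna nonmw guukf ulkhl crdho qbni jvfp
Hunk 3: at line 2 remove [gyd] add [tvqpe,wqt] -> 16 lines: gdio bkrfg tvqpe wqt pjktk wzb avaqa fjnma ihw mqna nonmw guukf ulkhl crdho qbni jvfp
Final line count: 16

Answer: 16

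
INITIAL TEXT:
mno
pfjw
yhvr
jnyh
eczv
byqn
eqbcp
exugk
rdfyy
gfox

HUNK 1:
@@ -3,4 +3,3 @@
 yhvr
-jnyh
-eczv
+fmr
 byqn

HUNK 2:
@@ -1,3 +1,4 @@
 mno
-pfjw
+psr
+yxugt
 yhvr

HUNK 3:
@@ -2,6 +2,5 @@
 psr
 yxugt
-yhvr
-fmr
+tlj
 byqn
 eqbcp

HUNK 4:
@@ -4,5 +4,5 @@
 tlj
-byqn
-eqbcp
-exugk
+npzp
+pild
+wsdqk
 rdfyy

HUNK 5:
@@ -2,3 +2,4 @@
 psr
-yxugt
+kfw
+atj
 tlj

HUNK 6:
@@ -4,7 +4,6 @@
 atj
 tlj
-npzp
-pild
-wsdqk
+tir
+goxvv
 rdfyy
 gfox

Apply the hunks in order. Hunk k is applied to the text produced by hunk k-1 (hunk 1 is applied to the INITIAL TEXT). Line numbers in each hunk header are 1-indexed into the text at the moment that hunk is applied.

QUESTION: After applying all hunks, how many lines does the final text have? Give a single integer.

Answer: 9

Derivation:
Hunk 1: at line 3 remove [jnyh,eczv] add [fmr] -> 9 lines: mno pfjw yhvr fmr byqn eqbcp exugk rdfyy gfox
Hunk 2: at line 1 remove [pfjw] add [psr,yxugt] -> 10 lines: mno psr yxugt yhvr fmr byqn eqbcp exugk rdfyy gfox
Hunk 3: at line 2 remove [yhvr,fmr] add [tlj] -> 9 lines: mno psr yxugt tlj byqn eqbcp exugk rdfyy gfox
Hunk 4: at line 4 remove [byqn,eqbcp,exugk] add [npzp,pild,wsdqk] -> 9 lines: mno psr yxugt tlj npzp pild wsdqk rdfyy gfox
Hunk 5: at line 2 remove [yxugt] add [kfw,atj] -> 10 lines: mno psr kfw atj tlj npzp pild wsdqk rdfyy gfox
Hunk 6: at line 4 remove [npzp,pild,wsdqk] add [tir,goxvv] -> 9 lines: mno psr kfw atj tlj tir goxvv rdfyy gfox
Final line count: 9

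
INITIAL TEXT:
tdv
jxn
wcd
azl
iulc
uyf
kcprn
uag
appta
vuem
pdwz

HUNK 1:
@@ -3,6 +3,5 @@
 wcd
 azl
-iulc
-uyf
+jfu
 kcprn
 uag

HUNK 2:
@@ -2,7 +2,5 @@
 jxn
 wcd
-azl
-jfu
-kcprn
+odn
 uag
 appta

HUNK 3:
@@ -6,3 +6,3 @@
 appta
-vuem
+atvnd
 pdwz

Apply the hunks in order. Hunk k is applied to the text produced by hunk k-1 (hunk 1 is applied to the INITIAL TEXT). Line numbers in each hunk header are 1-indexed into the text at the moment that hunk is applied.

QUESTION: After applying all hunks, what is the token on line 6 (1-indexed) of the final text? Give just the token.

Hunk 1: at line 3 remove [iulc,uyf] add [jfu] -> 10 lines: tdv jxn wcd azl jfu kcprn uag appta vuem pdwz
Hunk 2: at line 2 remove [azl,jfu,kcprn] add [odn] -> 8 lines: tdv jxn wcd odn uag appta vuem pdwz
Hunk 3: at line 6 remove [vuem] add [atvnd] -> 8 lines: tdv jxn wcd odn uag appta atvnd pdwz
Final line 6: appta

Answer: appta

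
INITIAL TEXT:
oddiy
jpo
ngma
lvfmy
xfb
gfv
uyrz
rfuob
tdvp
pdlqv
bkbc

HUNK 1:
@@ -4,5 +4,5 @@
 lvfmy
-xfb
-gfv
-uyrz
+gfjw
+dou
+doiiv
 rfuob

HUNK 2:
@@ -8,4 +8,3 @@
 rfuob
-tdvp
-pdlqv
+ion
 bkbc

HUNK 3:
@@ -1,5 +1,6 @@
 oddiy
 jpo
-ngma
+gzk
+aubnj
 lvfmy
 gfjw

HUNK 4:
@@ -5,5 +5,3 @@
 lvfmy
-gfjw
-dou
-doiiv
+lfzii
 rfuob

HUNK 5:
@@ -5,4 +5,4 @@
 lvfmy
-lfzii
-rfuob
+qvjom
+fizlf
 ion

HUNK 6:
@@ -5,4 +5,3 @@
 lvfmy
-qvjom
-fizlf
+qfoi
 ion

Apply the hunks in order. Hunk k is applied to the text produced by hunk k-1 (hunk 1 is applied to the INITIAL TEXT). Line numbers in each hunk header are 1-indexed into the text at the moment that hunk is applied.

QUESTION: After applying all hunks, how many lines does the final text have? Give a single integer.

Answer: 8

Derivation:
Hunk 1: at line 4 remove [xfb,gfv,uyrz] add [gfjw,dou,doiiv] -> 11 lines: oddiy jpo ngma lvfmy gfjw dou doiiv rfuob tdvp pdlqv bkbc
Hunk 2: at line 8 remove [tdvp,pdlqv] add [ion] -> 10 lines: oddiy jpo ngma lvfmy gfjw dou doiiv rfuob ion bkbc
Hunk 3: at line 1 remove [ngma] add [gzk,aubnj] -> 11 lines: oddiy jpo gzk aubnj lvfmy gfjw dou doiiv rfuob ion bkbc
Hunk 4: at line 5 remove [gfjw,dou,doiiv] add [lfzii] -> 9 lines: oddiy jpo gzk aubnj lvfmy lfzii rfuob ion bkbc
Hunk 5: at line 5 remove [lfzii,rfuob] add [qvjom,fizlf] -> 9 lines: oddiy jpo gzk aubnj lvfmy qvjom fizlf ion bkbc
Hunk 6: at line 5 remove [qvjom,fizlf] add [qfoi] -> 8 lines: oddiy jpo gzk aubnj lvfmy qfoi ion bkbc
Final line count: 8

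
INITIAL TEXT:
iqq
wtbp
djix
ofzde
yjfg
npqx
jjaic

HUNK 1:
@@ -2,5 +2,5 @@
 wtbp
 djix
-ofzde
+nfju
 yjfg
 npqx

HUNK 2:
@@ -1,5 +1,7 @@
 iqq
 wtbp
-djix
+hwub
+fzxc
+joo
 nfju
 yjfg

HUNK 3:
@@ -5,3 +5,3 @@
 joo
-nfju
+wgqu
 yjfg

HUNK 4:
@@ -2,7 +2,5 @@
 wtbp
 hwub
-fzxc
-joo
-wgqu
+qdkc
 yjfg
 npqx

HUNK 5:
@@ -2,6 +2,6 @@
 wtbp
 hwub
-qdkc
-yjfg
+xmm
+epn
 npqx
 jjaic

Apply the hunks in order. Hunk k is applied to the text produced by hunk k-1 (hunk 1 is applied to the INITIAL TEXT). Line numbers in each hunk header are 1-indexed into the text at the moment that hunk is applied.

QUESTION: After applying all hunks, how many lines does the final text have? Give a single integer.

Answer: 7

Derivation:
Hunk 1: at line 2 remove [ofzde] add [nfju] -> 7 lines: iqq wtbp djix nfju yjfg npqx jjaic
Hunk 2: at line 1 remove [djix] add [hwub,fzxc,joo] -> 9 lines: iqq wtbp hwub fzxc joo nfju yjfg npqx jjaic
Hunk 3: at line 5 remove [nfju] add [wgqu] -> 9 lines: iqq wtbp hwub fzxc joo wgqu yjfg npqx jjaic
Hunk 4: at line 2 remove [fzxc,joo,wgqu] add [qdkc] -> 7 lines: iqq wtbp hwub qdkc yjfg npqx jjaic
Hunk 5: at line 2 remove [qdkc,yjfg] add [xmm,epn] -> 7 lines: iqq wtbp hwub xmm epn npqx jjaic
Final line count: 7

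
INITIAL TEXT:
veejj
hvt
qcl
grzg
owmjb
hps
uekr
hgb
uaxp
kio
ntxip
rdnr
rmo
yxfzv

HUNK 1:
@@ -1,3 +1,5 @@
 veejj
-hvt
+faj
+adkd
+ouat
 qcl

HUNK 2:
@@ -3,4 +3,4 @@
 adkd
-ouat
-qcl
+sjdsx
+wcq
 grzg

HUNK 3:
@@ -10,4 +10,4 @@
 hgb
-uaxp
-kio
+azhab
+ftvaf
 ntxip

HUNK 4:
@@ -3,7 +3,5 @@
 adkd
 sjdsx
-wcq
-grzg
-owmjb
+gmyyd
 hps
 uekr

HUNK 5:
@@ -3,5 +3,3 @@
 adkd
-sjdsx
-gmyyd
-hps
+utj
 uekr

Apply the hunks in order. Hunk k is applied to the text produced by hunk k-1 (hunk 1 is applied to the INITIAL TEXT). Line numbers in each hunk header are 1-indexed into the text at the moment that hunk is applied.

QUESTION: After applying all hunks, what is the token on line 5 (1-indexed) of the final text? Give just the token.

Answer: uekr

Derivation:
Hunk 1: at line 1 remove [hvt] add [faj,adkd,ouat] -> 16 lines: veejj faj adkd ouat qcl grzg owmjb hps uekr hgb uaxp kio ntxip rdnr rmo yxfzv
Hunk 2: at line 3 remove [ouat,qcl] add [sjdsx,wcq] -> 16 lines: veejj faj adkd sjdsx wcq grzg owmjb hps uekr hgb uaxp kio ntxip rdnr rmo yxfzv
Hunk 3: at line 10 remove [uaxp,kio] add [azhab,ftvaf] -> 16 lines: veejj faj adkd sjdsx wcq grzg owmjb hps uekr hgb azhab ftvaf ntxip rdnr rmo yxfzv
Hunk 4: at line 3 remove [wcq,grzg,owmjb] add [gmyyd] -> 14 lines: veejj faj adkd sjdsx gmyyd hps uekr hgb azhab ftvaf ntxip rdnr rmo yxfzv
Hunk 5: at line 3 remove [sjdsx,gmyyd,hps] add [utj] -> 12 lines: veejj faj adkd utj uekr hgb azhab ftvaf ntxip rdnr rmo yxfzv
Final line 5: uekr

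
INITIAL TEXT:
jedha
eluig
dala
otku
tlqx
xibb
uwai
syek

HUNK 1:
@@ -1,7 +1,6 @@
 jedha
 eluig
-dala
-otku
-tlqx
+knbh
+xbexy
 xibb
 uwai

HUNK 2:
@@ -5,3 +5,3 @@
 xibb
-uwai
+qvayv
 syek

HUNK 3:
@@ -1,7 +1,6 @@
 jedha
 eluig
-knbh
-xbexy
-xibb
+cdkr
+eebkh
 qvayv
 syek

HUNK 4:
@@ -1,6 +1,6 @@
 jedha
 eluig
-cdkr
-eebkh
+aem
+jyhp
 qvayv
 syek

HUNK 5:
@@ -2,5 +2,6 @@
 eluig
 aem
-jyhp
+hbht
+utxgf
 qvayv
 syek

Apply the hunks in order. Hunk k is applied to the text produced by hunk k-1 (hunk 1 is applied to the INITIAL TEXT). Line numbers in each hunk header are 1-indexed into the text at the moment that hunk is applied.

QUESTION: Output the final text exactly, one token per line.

Hunk 1: at line 1 remove [dala,otku,tlqx] add [knbh,xbexy] -> 7 lines: jedha eluig knbh xbexy xibb uwai syek
Hunk 2: at line 5 remove [uwai] add [qvayv] -> 7 lines: jedha eluig knbh xbexy xibb qvayv syek
Hunk 3: at line 1 remove [knbh,xbexy,xibb] add [cdkr,eebkh] -> 6 lines: jedha eluig cdkr eebkh qvayv syek
Hunk 4: at line 1 remove [cdkr,eebkh] add [aem,jyhp] -> 6 lines: jedha eluig aem jyhp qvayv syek
Hunk 5: at line 2 remove [jyhp] add [hbht,utxgf] -> 7 lines: jedha eluig aem hbht utxgf qvayv syek

Answer: jedha
eluig
aem
hbht
utxgf
qvayv
syek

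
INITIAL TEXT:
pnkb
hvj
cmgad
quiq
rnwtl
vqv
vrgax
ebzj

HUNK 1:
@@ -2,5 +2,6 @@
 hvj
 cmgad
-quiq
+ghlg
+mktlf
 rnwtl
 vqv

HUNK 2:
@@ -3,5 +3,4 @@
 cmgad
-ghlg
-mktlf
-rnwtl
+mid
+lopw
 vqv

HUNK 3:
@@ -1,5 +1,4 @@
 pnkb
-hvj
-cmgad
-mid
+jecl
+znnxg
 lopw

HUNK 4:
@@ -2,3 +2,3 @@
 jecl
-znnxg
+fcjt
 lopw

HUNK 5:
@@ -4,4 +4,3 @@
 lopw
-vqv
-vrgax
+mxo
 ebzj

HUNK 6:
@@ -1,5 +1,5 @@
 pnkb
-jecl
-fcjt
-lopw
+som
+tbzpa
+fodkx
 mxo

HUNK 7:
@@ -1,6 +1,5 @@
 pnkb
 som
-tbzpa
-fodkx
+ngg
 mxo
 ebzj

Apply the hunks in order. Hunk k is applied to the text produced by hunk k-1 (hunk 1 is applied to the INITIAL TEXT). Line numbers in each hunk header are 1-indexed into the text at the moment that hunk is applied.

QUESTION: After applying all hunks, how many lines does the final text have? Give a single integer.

Answer: 5

Derivation:
Hunk 1: at line 2 remove [quiq] add [ghlg,mktlf] -> 9 lines: pnkb hvj cmgad ghlg mktlf rnwtl vqv vrgax ebzj
Hunk 2: at line 3 remove [ghlg,mktlf,rnwtl] add [mid,lopw] -> 8 lines: pnkb hvj cmgad mid lopw vqv vrgax ebzj
Hunk 3: at line 1 remove [hvj,cmgad,mid] add [jecl,znnxg] -> 7 lines: pnkb jecl znnxg lopw vqv vrgax ebzj
Hunk 4: at line 2 remove [znnxg] add [fcjt] -> 7 lines: pnkb jecl fcjt lopw vqv vrgax ebzj
Hunk 5: at line 4 remove [vqv,vrgax] add [mxo] -> 6 lines: pnkb jecl fcjt lopw mxo ebzj
Hunk 6: at line 1 remove [jecl,fcjt,lopw] add [som,tbzpa,fodkx] -> 6 lines: pnkb som tbzpa fodkx mxo ebzj
Hunk 7: at line 1 remove [tbzpa,fodkx] add [ngg] -> 5 lines: pnkb som ngg mxo ebzj
Final line count: 5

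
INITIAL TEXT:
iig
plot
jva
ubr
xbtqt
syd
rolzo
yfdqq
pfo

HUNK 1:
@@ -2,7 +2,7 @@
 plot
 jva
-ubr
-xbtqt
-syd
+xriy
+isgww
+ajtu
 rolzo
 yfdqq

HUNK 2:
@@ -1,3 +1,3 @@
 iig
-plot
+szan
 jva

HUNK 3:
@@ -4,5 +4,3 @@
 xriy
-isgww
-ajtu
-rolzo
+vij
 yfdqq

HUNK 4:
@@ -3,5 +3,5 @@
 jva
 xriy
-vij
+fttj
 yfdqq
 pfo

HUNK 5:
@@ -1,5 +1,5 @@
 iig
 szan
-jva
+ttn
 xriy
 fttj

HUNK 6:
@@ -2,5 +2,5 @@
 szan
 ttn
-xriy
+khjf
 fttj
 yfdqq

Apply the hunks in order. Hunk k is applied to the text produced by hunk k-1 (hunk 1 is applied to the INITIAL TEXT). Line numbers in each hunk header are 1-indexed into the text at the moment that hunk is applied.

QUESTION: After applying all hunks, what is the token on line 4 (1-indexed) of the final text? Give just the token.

Answer: khjf

Derivation:
Hunk 1: at line 2 remove [ubr,xbtqt,syd] add [xriy,isgww,ajtu] -> 9 lines: iig plot jva xriy isgww ajtu rolzo yfdqq pfo
Hunk 2: at line 1 remove [plot] add [szan] -> 9 lines: iig szan jva xriy isgww ajtu rolzo yfdqq pfo
Hunk 3: at line 4 remove [isgww,ajtu,rolzo] add [vij] -> 7 lines: iig szan jva xriy vij yfdqq pfo
Hunk 4: at line 3 remove [vij] add [fttj] -> 7 lines: iig szan jva xriy fttj yfdqq pfo
Hunk 5: at line 1 remove [jva] add [ttn] -> 7 lines: iig szan ttn xriy fttj yfdqq pfo
Hunk 6: at line 2 remove [xriy] add [khjf] -> 7 lines: iig szan ttn khjf fttj yfdqq pfo
Final line 4: khjf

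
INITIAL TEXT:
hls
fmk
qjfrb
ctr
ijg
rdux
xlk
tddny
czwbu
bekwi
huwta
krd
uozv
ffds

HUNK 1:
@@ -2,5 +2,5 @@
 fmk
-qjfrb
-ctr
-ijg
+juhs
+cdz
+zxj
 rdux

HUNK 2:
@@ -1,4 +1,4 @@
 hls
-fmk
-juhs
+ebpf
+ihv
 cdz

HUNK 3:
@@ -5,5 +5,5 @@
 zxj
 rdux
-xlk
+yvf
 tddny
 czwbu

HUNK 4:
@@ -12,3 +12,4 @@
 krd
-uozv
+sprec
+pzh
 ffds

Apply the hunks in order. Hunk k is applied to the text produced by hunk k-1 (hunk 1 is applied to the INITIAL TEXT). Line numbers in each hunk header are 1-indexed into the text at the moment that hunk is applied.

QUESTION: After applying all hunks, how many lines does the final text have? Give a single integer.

Answer: 15

Derivation:
Hunk 1: at line 2 remove [qjfrb,ctr,ijg] add [juhs,cdz,zxj] -> 14 lines: hls fmk juhs cdz zxj rdux xlk tddny czwbu bekwi huwta krd uozv ffds
Hunk 2: at line 1 remove [fmk,juhs] add [ebpf,ihv] -> 14 lines: hls ebpf ihv cdz zxj rdux xlk tddny czwbu bekwi huwta krd uozv ffds
Hunk 3: at line 5 remove [xlk] add [yvf] -> 14 lines: hls ebpf ihv cdz zxj rdux yvf tddny czwbu bekwi huwta krd uozv ffds
Hunk 4: at line 12 remove [uozv] add [sprec,pzh] -> 15 lines: hls ebpf ihv cdz zxj rdux yvf tddny czwbu bekwi huwta krd sprec pzh ffds
Final line count: 15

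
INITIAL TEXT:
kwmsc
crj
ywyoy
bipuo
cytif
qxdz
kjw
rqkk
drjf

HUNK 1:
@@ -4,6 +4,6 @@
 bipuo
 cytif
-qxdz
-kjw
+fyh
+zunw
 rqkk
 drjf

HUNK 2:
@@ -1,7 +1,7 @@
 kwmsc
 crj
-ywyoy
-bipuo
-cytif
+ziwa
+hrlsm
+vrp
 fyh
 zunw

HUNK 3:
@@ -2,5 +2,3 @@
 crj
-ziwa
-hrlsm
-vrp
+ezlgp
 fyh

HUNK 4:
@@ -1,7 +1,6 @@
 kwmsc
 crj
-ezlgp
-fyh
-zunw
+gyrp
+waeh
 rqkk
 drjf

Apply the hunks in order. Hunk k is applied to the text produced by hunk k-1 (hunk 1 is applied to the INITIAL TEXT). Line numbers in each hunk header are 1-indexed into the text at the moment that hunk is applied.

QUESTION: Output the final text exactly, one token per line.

Hunk 1: at line 4 remove [qxdz,kjw] add [fyh,zunw] -> 9 lines: kwmsc crj ywyoy bipuo cytif fyh zunw rqkk drjf
Hunk 2: at line 1 remove [ywyoy,bipuo,cytif] add [ziwa,hrlsm,vrp] -> 9 lines: kwmsc crj ziwa hrlsm vrp fyh zunw rqkk drjf
Hunk 3: at line 2 remove [ziwa,hrlsm,vrp] add [ezlgp] -> 7 lines: kwmsc crj ezlgp fyh zunw rqkk drjf
Hunk 4: at line 1 remove [ezlgp,fyh,zunw] add [gyrp,waeh] -> 6 lines: kwmsc crj gyrp waeh rqkk drjf

Answer: kwmsc
crj
gyrp
waeh
rqkk
drjf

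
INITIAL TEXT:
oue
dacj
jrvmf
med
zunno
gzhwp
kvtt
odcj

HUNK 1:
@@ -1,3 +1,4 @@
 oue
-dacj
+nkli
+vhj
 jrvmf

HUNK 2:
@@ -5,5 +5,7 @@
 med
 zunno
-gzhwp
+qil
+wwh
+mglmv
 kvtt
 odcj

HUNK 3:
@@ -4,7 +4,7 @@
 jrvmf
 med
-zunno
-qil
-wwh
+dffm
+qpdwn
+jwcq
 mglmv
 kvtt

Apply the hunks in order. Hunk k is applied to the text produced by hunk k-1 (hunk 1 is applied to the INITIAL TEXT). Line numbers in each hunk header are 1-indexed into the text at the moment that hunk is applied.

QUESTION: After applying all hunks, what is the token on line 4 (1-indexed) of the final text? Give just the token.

Answer: jrvmf

Derivation:
Hunk 1: at line 1 remove [dacj] add [nkli,vhj] -> 9 lines: oue nkli vhj jrvmf med zunno gzhwp kvtt odcj
Hunk 2: at line 5 remove [gzhwp] add [qil,wwh,mglmv] -> 11 lines: oue nkli vhj jrvmf med zunno qil wwh mglmv kvtt odcj
Hunk 3: at line 4 remove [zunno,qil,wwh] add [dffm,qpdwn,jwcq] -> 11 lines: oue nkli vhj jrvmf med dffm qpdwn jwcq mglmv kvtt odcj
Final line 4: jrvmf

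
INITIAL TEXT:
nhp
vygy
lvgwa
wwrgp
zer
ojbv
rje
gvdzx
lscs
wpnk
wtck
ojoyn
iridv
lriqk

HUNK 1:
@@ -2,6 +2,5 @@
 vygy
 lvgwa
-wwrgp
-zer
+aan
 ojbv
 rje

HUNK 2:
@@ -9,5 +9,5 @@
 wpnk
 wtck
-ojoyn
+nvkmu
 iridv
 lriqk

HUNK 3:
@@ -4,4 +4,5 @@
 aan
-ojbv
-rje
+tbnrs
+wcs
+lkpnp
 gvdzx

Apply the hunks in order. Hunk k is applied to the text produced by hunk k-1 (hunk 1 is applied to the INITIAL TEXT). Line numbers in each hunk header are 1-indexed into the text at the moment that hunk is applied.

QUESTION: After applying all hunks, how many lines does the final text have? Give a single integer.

Answer: 14

Derivation:
Hunk 1: at line 2 remove [wwrgp,zer] add [aan] -> 13 lines: nhp vygy lvgwa aan ojbv rje gvdzx lscs wpnk wtck ojoyn iridv lriqk
Hunk 2: at line 9 remove [ojoyn] add [nvkmu] -> 13 lines: nhp vygy lvgwa aan ojbv rje gvdzx lscs wpnk wtck nvkmu iridv lriqk
Hunk 3: at line 4 remove [ojbv,rje] add [tbnrs,wcs,lkpnp] -> 14 lines: nhp vygy lvgwa aan tbnrs wcs lkpnp gvdzx lscs wpnk wtck nvkmu iridv lriqk
Final line count: 14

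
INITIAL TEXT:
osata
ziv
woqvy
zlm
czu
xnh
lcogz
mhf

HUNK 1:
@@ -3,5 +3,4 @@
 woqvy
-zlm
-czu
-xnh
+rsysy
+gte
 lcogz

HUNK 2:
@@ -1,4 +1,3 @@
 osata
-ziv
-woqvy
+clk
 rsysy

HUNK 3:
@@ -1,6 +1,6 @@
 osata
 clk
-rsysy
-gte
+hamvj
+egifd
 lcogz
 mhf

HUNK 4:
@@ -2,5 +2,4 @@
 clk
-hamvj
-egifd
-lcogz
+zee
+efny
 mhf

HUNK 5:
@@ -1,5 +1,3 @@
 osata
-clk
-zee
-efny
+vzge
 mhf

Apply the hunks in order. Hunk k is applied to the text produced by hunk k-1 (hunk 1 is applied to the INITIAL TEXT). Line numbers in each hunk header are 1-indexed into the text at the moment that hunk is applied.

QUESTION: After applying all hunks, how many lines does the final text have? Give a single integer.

Answer: 3

Derivation:
Hunk 1: at line 3 remove [zlm,czu,xnh] add [rsysy,gte] -> 7 lines: osata ziv woqvy rsysy gte lcogz mhf
Hunk 2: at line 1 remove [ziv,woqvy] add [clk] -> 6 lines: osata clk rsysy gte lcogz mhf
Hunk 3: at line 1 remove [rsysy,gte] add [hamvj,egifd] -> 6 lines: osata clk hamvj egifd lcogz mhf
Hunk 4: at line 2 remove [hamvj,egifd,lcogz] add [zee,efny] -> 5 lines: osata clk zee efny mhf
Hunk 5: at line 1 remove [clk,zee,efny] add [vzge] -> 3 lines: osata vzge mhf
Final line count: 3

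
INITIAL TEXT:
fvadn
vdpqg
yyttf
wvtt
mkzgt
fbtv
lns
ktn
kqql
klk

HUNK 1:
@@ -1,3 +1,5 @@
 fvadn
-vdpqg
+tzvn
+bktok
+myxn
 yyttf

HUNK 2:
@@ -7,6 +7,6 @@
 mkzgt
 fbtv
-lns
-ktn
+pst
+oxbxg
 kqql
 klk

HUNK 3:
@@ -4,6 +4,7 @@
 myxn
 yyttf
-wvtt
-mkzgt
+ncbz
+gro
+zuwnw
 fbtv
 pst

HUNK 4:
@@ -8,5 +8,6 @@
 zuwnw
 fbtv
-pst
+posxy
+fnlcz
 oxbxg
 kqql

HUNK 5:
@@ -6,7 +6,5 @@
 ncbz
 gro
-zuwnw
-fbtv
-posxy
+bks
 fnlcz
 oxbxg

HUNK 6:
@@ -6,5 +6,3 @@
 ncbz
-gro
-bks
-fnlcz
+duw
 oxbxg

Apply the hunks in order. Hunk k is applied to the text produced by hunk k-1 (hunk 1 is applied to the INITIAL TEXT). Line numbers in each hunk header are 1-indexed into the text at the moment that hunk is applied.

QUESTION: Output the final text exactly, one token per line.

Hunk 1: at line 1 remove [vdpqg] add [tzvn,bktok,myxn] -> 12 lines: fvadn tzvn bktok myxn yyttf wvtt mkzgt fbtv lns ktn kqql klk
Hunk 2: at line 7 remove [lns,ktn] add [pst,oxbxg] -> 12 lines: fvadn tzvn bktok myxn yyttf wvtt mkzgt fbtv pst oxbxg kqql klk
Hunk 3: at line 4 remove [wvtt,mkzgt] add [ncbz,gro,zuwnw] -> 13 lines: fvadn tzvn bktok myxn yyttf ncbz gro zuwnw fbtv pst oxbxg kqql klk
Hunk 4: at line 8 remove [pst] add [posxy,fnlcz] -> 14 lines: fvadn tzvn bktok myxn yyttf ncbz gro zuwnw fbtv posxy fnlcz oxbxg kqql klk
Hunk 5: at line 6 remove [zuwnw,fbtv,posxy] add [bks] -> 12 lines: fvadn tzvn bktok myxn yyttf ncbz gro bks fnlcz oxbxg kqql klk
Hunk 6: at line 6 remove [gro,bks,fnlcz] add [duw] -> 10 lines: fvadn tzvn bktok myxn yyttf ncbz duw oxbxg kqql klk

Answer: fvadn
tzvn
bktok
myxn
yyttf
ncbz
duw
oxbxg
kqql
klk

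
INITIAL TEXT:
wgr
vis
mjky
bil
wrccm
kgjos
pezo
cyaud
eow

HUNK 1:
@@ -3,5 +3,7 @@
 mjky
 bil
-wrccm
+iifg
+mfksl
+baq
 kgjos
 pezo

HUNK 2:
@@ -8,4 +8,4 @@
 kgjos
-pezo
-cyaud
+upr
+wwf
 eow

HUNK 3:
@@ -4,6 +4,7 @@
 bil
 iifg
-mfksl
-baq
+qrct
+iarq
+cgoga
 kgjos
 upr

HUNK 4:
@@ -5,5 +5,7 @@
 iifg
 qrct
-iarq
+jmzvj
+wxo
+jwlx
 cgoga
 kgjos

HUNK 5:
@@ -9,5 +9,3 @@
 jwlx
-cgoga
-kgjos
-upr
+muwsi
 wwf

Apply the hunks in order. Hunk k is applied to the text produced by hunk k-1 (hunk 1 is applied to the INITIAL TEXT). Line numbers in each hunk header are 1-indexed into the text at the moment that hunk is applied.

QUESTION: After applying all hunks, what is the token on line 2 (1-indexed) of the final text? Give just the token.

Hunk 1: at line 3 remove [wrccm] add [iifg,mfksl,baq] -> 11 lines: wgr vis mjky bil iifg mfksl baq kgjos pezo cyaud eow
Hunk 2: at line 8 remove [pezo,cyaud] add [upr,wwf] -> 11 lines: wgr vis mjky bil iifg mfksl baq kgjos upr wwf eow
Hunk 3: at line 4 remove [mfksl,baq] add [qrct,iarq,cgoga] -> 12 lines: wgr vis mjky bil iifg qrct iarq cgoga kgjos upr wwf eow
Hunk 4: at line 5 remove [iarq] add [jmzvj,wxo,jwlx] -> 14 lines: wgr vis mjky bil iifg qrct jmzvj wxo jwlx cgoga kgjos upr wwf eow
Hunk 5: at line 9 remove [cgoga,kgjos,upr] add [muwsi] -> 12 lines: wgr vis mjky bil iifg qrct jmzvj wxo jwlx muwsi wwf eow
Final line 2: vis

Answer: vis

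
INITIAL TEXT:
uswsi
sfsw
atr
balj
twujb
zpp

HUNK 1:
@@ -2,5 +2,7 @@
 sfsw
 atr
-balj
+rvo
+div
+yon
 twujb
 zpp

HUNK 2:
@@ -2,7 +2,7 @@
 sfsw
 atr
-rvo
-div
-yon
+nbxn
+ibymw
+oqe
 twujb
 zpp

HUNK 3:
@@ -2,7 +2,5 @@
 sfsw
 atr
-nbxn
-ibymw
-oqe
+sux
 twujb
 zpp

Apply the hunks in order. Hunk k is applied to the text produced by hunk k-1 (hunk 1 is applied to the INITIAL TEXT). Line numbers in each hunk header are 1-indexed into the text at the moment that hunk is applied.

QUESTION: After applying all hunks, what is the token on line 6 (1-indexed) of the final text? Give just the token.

Answer: zpp

Derivation:
Hunk 1: at line 2 remove [balj] add [rvo,div,yon] -> 8 lines: uswsi sfsw atr rvo div yon twujb zpp
Hunk 2: at line 2 remove [rvo,div,yon] add [nbxn,ibymw,oqe] -> 8 lines: uswsi sfsw atr nbxn ibymw oqe twujb zpp
Hunk 3: at line 2 remove [nbxn,ibymw,oqe] add [sux] -> 6 lines: uswsi sfsw atr sux twujb zpp
Final line 6: zpp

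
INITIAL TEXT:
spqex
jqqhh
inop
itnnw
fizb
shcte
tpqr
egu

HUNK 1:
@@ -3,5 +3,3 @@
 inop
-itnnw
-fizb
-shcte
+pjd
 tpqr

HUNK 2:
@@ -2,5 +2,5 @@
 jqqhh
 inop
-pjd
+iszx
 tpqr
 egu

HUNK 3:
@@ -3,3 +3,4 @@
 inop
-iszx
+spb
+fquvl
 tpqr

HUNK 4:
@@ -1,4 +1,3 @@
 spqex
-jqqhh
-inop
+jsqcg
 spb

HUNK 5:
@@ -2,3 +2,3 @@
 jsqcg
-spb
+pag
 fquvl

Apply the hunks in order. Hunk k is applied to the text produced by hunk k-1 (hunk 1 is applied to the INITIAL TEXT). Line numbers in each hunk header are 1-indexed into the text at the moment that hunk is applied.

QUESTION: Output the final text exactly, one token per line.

Answer: spqex
jsqcg
pag
fquvl
tpqr
egu

Derivation:
Hunk 1: at line 3 remove [itnnw,fizb,shcte] add [pjd] -> 6 lines: spqex jqqhh inop pjd tpqr egu
Hunk 2: at line 2 remove [pjd] add [iszx] -> 6 lines: spqex jqqhh inop iszx tpqr egu
Hunk 3: at line 3 remove [iszx] add [spb,fquvl] -> 7 lines: spqex jqqhh inop spb fquvl tpqr egu
Hunk 4: at line 1 remove [jqqhh,inop] add [jsqcg] -> 6 lines: spqex jsqcg spb fquvl tpqr egu
Hunk 5: at line 2 remove [spb] add [pag] -> 6 lines: spqex jsqcg pag fquvl tpqr egu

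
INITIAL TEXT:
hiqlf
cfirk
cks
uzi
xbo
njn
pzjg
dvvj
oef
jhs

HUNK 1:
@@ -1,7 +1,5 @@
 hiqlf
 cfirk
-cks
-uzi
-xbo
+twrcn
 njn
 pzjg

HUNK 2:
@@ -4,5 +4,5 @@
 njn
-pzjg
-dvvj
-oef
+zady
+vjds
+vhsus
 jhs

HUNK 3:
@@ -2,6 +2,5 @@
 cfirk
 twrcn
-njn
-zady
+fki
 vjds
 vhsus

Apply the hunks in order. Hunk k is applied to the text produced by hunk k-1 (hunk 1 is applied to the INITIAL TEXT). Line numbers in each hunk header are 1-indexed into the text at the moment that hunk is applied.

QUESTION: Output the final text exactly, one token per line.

Hunk 1: at line 1 remove [cks,uzi,xbo] add [twrcn] -> 8 lines: hiqlf cfirk twrcn njn pzjg dvvj oef jhs
Hunk 2: at line 4 remove [pzjg,dvvj,oef] add [zady,vjds,vhsus] -> 8 lines: hiqlf cfirk twrcn njn zady vjds vhsus jhs
Hunk 3: at line 2 remove [njn,zady] add [fki] -> 7 lines: hiqlf cfirk twrcn fki vjds vhsus jhs

Answer: hiqlf
cfirk
twrcn
fki
vjds
vhsus
jhs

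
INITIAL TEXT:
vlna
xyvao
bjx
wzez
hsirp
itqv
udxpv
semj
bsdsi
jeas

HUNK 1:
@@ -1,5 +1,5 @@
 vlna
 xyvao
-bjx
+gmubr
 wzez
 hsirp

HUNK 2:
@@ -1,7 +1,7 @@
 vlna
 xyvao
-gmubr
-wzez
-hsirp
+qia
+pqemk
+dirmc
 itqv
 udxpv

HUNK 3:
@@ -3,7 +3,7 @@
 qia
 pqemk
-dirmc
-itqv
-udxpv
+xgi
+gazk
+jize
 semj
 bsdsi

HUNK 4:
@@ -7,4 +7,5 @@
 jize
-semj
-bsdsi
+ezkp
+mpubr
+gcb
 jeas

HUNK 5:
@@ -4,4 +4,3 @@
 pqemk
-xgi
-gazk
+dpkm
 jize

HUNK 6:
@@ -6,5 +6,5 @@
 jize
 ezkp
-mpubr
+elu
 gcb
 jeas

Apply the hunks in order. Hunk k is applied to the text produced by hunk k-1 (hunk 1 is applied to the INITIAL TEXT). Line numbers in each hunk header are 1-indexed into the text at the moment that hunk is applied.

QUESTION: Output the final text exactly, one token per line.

Answer: vlna
xyvao
qia
pqemk
dpkm
jize
ezkp
elu
gcb
jeas

Derivation:
Hunk 1: at line 1 remove [bjx] add [gmubr] -> 10 lines: vlna xyvao gmubr wzez hsirp itqv udxpv semj bsdsi jeas
Hunk 2: at line 1 remove [gmubr,wzez,hsirp] add [qia,pqemk,dirmc] -> 10 lines: vlna xyvao qia pqemk dirmc itqv udxpv semj bsdsi jeas
Hunk 3: at line 3 remove [dirmc,itqv,udxpv] add [xgi,gazk,jize] -> 10 lines: vlna xyvao qia pqemk xgi gazk jize semj bsdsi jeas
Hunk 4: at line 7 remove [semj,bsdsi] add [ezkp,mpubr,gcb] -> 11 lines: vlna xyvao qia pqemk xgi gazk jize ezkp mpubr gcb jeas
Hunk 5: at line 4 remove [xgi,gazk] add [dpkm] -> 10 lines: vlna xyvao qia pqemk dpkm jize ezkp mpubr gcb jeas
Hunk 6: at line 6 remove [mpubr] add [elu] -> 10 lines: vlna xyvao qia pqemk dpkm jize ezkp elu gcb jeas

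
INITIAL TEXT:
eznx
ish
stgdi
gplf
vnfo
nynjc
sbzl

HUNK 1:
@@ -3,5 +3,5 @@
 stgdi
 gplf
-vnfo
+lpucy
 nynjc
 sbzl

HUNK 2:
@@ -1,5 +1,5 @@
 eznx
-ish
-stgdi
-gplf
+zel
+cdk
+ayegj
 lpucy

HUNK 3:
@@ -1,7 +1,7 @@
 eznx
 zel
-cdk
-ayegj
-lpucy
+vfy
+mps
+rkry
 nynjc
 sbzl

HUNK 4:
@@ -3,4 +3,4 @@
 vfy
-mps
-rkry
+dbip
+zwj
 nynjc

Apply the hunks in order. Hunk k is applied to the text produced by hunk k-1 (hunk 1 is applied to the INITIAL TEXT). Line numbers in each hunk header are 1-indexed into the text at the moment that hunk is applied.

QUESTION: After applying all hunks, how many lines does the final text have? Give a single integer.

Answer: 7

Derivation:
Hunk 1: at line 3 remove [vnfo] add [lpucy] -> 7 lines: eznx ish stgdi gplf lpucy nynjc sbzl
Hunk 2: at line 1 remove [ish,stgdi,gplf] add [zel,cdk,ayegj] -> 7 lines: eznx zel cdk ayegj lpucy nynjc sbzl
Hunk 3: at line 1 remove [cdk,ayegj,lpucy] add [vfy,mps,rkry] -> 7 lines: eznx zel vfy mps rkry nynjc sbzl
Hunk 4: at line 3 remove [mps,rkry] add [dbip,zwj] -> 7 lines: eznx zel vfy dbip zwj nynjc sbzl
Final line count: 7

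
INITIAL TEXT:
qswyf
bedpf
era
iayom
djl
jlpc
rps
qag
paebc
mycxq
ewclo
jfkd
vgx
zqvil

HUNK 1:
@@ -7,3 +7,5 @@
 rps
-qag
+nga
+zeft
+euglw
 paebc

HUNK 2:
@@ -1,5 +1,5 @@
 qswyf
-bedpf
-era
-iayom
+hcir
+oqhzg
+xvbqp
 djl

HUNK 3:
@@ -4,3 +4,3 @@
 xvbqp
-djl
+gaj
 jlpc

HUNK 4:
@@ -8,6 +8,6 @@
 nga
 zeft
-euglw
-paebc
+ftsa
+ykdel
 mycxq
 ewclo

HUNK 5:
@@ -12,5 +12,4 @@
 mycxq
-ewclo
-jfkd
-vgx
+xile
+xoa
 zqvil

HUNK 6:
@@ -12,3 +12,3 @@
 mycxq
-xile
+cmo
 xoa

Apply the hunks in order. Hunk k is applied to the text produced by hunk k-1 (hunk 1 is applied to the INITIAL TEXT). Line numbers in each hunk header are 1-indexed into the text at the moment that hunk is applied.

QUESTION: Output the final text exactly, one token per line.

Answer: qswyf
hcir
oqhzg
xvbqp
gaj
jlpc
rps
nga
zeft
ftsa
ykdel
mycxq
cmo
xoa
zqvil

Derivation:
Hunk 1: at line 7 remove [qag] add [nga,zeft,euglw] -> 16 lines: qswyf bedpf era iayom djl jlpc rps nga zeft euglw paebc mycxq ewclo jfkd vgx zqvil
Hunk 2: at line 1 remove [bedpf,era,iayom] add [hcir,oqhzg,xvbqp] -> 16 lines: qswyf hcir oqhzg xvbqp djl jlpc rps nga zeft euglw paebc mycxq ewclo jfkd vgx zqvil
Hunk 3: at line 4 remove [djl] add [gaj] -> 16 lines: qswyf hcir oqhzg xvbqp gaj jlpc rps nga zeft euglw paebc mycxq ewclo jfkd vgx zqvil
Hunk 4: at line 8 remove [euglw,paebc] add [ftsa,ykdel] -> 16 lines: qswyf hcir oqhzg xvbqp gaj jlpc rps nga zeft ftsa ykdel mycxq ewclo jfkd vgx zqvil
Hunk 5: at line 12 remove [ewclo,jfkd,vgx] add [xile,xoa] -> 15 lines: qswyf hcir oqhzg xvbqp gaj jlpc rps nga zeft ftsa ykdel mycxq xile xoa zqvil
Hunk 6: at line 12 remove [xile] add [cmo] -> 15 lines: qswyf hcir oqhzg xvbqp gaj jlpc rps nga zeft ftsa ykdel mycxq cmo xoa zqvil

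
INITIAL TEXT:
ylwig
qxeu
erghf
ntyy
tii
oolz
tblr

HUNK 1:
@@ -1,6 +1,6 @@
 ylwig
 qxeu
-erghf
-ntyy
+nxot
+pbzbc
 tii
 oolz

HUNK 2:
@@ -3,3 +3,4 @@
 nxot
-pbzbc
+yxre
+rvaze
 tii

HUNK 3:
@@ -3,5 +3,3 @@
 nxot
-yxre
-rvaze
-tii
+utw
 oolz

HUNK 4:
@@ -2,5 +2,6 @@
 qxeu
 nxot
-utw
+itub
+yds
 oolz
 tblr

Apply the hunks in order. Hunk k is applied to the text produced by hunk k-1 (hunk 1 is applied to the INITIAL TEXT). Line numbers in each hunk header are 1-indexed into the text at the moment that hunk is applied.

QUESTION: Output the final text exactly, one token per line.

Answer: ylwig
qxeu
nxot
itub
yds
oolz
tblr

Derivation:
Hunk 1: at line 1 remove [erghf,ntyy] add [nxot,pbzbc] -> 7 lines: ylwig qxeu nxot pbzbc tii oolz tblr
Hunk 2: at line 3 remove [pbzbc] add [yxre,rvaze] -> 8 lines: ylwig qxeu nxot yxre rvaze tii oolz tblr
Hunk 3: at line 3 remove [yxre,rvaze,tii] add [utw] -> 6 lines: ylwig qxeu nxot utw oolz tblr
Hunk 4: at line 2 remove [utw] add [itub,yds] -> 7 lines: ylwig qxeu nxot itub yds oolz tblr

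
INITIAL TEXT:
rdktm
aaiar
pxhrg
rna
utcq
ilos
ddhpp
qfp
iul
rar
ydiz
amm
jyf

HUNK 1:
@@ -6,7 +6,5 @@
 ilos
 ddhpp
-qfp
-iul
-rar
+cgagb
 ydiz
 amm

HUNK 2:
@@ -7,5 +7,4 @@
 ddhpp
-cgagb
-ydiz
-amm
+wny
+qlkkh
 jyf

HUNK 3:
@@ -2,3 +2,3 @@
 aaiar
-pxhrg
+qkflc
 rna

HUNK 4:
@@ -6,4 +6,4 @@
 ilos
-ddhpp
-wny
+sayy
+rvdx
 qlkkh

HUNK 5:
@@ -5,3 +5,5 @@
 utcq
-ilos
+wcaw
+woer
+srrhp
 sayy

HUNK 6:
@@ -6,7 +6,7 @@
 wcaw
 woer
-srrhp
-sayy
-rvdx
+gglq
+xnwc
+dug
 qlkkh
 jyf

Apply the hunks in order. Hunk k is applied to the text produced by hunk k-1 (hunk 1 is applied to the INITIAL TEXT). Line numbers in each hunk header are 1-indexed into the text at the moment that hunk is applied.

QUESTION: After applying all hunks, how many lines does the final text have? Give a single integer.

Hunk 1: at line 6 remove [qfp,iul,rar] add [cgagb] -> 11 lines: rdktm aaiar pxhrg rna utcq ilos ddhpp cgagb ydiz amm jyf
Hunk 2: at line 7 remove [cgagb,ydiz,amm] add [wny,qlkkh] -> 10 lines: rdktm aaiar pxhrg rna utcq ilos ddhpp wny qlkkh jyf
Hunk 3: at line 2 remove [pxhrg] add [qkflc] -> 10 lines: rdktm aaiar qkflc rna utcq ilos ddhpp wny qlkkh jyf
Hunk 4: at line 6 remove [ddhpp,wny] add [sayy,rvdx] -> 10 lines: rdktm aaiar qkflc rna utcq ilos sayy rvdx qlkkh jyf
Hunk 5: at line 5 remove [ilos] add [wcaw,woer,srrhp] -> 12 lines: rdktm aaiar qkflc rna utcq wcaw woer srrhp sayy rvdx qlkkh jyf
Hunk 6: at line 6 remove [srrhp,sayy,rvdx] add [gglq,xnwc,dug] -> 12 lines: rdktm aaiar qkflc rna utcq wcaw woer gglq xnwc dug qlkkh jyf
Final line count: 12

Answer: 12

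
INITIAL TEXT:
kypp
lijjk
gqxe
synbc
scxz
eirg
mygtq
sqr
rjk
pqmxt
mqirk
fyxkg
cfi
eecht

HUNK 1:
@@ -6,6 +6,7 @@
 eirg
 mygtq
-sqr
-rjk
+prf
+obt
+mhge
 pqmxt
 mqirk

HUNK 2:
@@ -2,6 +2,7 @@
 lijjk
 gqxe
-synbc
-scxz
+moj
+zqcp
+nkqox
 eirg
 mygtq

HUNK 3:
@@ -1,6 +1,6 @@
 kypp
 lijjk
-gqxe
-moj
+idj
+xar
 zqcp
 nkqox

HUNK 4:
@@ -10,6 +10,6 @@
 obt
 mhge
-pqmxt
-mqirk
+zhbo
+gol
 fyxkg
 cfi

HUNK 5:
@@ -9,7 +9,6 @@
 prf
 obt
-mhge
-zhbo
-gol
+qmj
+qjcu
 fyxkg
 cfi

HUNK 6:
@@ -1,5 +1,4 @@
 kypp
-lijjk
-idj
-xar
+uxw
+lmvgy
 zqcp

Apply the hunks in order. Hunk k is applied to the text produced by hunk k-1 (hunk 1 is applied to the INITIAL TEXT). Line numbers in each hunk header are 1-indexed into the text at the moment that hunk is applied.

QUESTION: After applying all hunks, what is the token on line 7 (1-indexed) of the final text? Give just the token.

Hunk 1: at line 6 remove [sqr,rjk] add [prf,obt,mhge] -> 15 lines: kypp lijjk gqxe synbc scxz eirg mygtq prf obt mhge pqmxt mqirk fyxkg cfi eecht
Hunk 2: at line 2 remove [synbc,scxz] add [moj,zqcp,nkqox] -> 16 lines: kypp lijjk gqxe moj zqcp nkqox eirg mygtq prf obt mhge pqmxt mqirk fyxkg cfi eecht
Hunk 3: at line 1 remove [gqxe,moj] add [idj,xar] -> 16 lines: kypp lijjk idj xar zqcp nkqox eirg mygtq prf obt mhge pqmxt mqirk fyxkg cfi eecht
Hunk 4: at line 10 remove [pqmxt,mqirk] add [zhbo,gol] -> 16 lines: kypp lijjk idj xar zqcp nkqox eirg mygtq prf obt mhge zhbo gol fyxkg cfi eecht
Hunk 5: at line 9 remove [mhge,zhbo,gol] add [qmj,qjcu] -> 15 lines: kypp lijjk idj xar zqcp nkqox eirg mygtq prf obt qmj qjcu fyxkg cfi eecht
Hunk 6: at line 1 remove [lijjk,idj,xar] add [uxw,lmvgy] -> 14 lines: kypp uxw lmvgy zqcp nkqox eirg mygtq prf obt qmj qjcu fyxkg cfi eecht
Final line 7: mygtq

Answer: mygtq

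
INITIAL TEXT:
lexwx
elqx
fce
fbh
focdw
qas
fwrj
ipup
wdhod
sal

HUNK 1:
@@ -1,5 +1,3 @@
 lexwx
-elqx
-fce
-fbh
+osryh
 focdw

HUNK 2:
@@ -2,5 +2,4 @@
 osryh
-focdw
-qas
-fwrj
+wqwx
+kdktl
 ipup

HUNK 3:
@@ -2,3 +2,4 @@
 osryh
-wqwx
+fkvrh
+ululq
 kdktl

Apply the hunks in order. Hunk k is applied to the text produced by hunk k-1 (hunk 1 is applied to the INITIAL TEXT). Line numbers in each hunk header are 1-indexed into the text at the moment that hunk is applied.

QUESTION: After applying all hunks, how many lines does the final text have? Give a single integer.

Answer: 8

Derivation:
Hunk 1: at line 1 remove [elqx,fce,fbh] add [osryh] -> 8 lines: lexwx osryh focdw qas fwrj ipup wdhod sal
Hunk 2: at line 2 remove [focdw,qas,fwrj] add [wqwx,kdktl] -> 7 lines: lexwx osryh wqwx kdktl ipup wdhod sal
Hunk 3: at line 2 remove [wqwx] add [fkvrh,ululq] -> 8 lines: lexwx osryh fkvrh ululq kdktl ipup wdhod sal
Final line count: 8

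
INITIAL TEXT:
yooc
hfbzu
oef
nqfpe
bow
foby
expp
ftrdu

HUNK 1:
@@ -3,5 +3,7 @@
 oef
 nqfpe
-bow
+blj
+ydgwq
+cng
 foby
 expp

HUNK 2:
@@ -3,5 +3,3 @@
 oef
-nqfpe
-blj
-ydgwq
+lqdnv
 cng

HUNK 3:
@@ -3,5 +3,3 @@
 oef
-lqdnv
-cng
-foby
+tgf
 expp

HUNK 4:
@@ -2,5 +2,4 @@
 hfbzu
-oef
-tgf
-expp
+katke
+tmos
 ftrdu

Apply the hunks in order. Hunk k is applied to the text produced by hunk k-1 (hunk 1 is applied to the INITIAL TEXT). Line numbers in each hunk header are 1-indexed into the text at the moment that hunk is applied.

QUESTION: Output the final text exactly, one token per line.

Answer: yooc
hfbzu
katke
tmos
ftrdu

Derivation:
Hunk 1: at line 3 remove [bow] add [blj,ydgwq,cng] -> 10 lines: yooc hfbzu oef nqfpe blj ydgwq cng foby expp ftrdu
Hunk 2: at line 3 remove [nqfpe,blj,ydgwq] add [lqdnv] -> 8 lines: yooc hfbzu oef lqdnv cng foby expp ftrdu
Hunk 3: at line 3 remove [lqdnv,cng,foby] add [tgf] -> 6 lines: yooc hfbzu oef tgf expp ftrdu
Hunk 4: at line 2 remove [oef,tgf,expp] add [katke,tmos] -> 5 lines: yooc hfbzu katke tmos ftrdu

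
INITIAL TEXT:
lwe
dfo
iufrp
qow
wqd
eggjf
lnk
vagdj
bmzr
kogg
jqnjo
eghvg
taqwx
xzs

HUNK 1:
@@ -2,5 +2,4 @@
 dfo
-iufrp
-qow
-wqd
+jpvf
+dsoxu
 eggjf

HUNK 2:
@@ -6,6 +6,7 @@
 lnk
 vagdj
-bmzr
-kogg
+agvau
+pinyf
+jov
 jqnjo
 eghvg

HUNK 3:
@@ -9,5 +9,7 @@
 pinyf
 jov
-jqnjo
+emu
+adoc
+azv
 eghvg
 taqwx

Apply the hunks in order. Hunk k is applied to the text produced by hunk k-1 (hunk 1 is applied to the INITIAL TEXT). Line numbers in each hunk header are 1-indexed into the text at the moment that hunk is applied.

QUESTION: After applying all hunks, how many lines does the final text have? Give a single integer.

Answer: 16

Derivation:
Hunk 1: at line 2 remove [iufrp,qow,wqd] add [jpvf,dsoxu] -> 13 lines: lwe dfo jpvf dsoxu eggjf lnk vagdj bmzr kogg jqnjo eghvg taqwx xzs
Hunk 2: at line 6 remove [bmzr,kogg] add [agvau,pinyf,jov] -> 14 lines: lwe dfo jpvf dsoxu eggjf lnk vagdj agvau pinyf jov jqnjo eghvg taqwx xzs
Hunk 3: at line 9 remove [jqnjo] add [emu,adoc,azv] -> 16 lines: lwe dfo jpvf dsoxu eggjf lnk vagdj agvau pinyf jov emu adoc azv eghvg taqwx xzs
Final line count: 16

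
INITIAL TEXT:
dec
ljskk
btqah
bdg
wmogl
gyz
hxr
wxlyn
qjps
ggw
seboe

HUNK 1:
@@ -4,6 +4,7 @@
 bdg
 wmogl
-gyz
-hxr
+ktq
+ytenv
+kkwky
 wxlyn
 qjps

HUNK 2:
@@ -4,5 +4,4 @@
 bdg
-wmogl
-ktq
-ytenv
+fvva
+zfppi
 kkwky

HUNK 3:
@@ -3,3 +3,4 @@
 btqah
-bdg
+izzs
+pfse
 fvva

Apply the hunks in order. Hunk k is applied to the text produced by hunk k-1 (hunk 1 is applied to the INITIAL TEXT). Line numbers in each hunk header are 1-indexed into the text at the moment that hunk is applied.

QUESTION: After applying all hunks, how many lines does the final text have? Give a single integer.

Hunk 1: at line 4 remove [gyz,hxr] add [ktq,ytenv,kkwky] -> 12 lines: dec ljskk btqah bdg wmogl ktq ytenv kkwky wxlyn qjps ggw seboe
Hunk 2: at line 4 remove [wmogl,ktq,ytenv] add [fvva,zfppi] -> 11 lines: dec ljskk btqah bdg fvva zfppi kkwky wxlyn qjps ggw seboe
Hunk 3: at line 3 remove [bdg] add [izzs,pfse] -> 12 lines: dec ljskk btqah izzs pfse fvva zfppi kkwky wxlyn qjps ggw seboe
Final line count: 12

Answer: 12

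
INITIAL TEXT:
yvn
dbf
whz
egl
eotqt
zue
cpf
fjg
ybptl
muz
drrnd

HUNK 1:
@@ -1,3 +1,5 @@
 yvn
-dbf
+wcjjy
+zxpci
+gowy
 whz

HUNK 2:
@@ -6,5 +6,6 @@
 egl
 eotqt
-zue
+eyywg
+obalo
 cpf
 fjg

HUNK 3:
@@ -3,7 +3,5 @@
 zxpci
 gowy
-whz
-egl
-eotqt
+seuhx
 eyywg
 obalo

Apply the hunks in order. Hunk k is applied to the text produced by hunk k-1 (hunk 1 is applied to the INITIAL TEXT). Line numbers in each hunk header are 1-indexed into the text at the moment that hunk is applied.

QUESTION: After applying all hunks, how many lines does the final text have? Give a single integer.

Hunk 1: at line 1 remove [dbf] add [wcjjy,zxpci,gowy] -> 13 lines: yvn wcjjy zxpci gowy whz egl eotqt zue cpf fjg ybptl muz drrnd
Hunk 2: at line 6 remove [zue] add [eyywg,obalo] -> 14 lines: yvn wcjjy zxpci gowy whz egl eotqt eyywg obalo cpf fjg ybptl muz drrnd
Hunk 3: at line 3 remove [whz,egl,eotqt] add [seuhx] -> 12 lines: yvn wcjjy zxpci gowy seuhx eyywg obalo cpf fjg ybptl muz drrnd
Final line count: 12

Answer: 12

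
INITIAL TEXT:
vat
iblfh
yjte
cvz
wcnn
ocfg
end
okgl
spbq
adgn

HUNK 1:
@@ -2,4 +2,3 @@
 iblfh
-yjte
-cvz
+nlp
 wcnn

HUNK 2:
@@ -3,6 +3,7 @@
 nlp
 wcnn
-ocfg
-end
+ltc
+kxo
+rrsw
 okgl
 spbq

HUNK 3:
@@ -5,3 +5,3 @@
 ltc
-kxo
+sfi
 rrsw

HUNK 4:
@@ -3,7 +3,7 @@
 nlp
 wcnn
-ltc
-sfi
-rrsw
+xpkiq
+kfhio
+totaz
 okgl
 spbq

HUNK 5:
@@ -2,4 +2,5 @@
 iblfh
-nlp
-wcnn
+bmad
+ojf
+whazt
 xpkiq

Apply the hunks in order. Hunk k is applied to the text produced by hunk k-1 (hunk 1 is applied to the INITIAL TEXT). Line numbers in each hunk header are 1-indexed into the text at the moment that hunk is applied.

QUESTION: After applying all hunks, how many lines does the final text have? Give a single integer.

Answer: 11

Derivation:
Hunk 1: at line 2 remove [yjte,cvz] add [nlp] -> 9 lines: vat iblfh nlp wcnn ocfg end okgl spbq adgn
Hunk 2: at line 3 remove [ocfg,end] add [ltc,kxo,rrsw] -> 10 lines: vat iblfh nlp wcnn ltc kxo rrsw okgl spbq adgn
Hunk 3: at line 5 remove [kxo] add [sfi] -> 10 lines: vat iblfh nlp wcnn ltc sfi rrsw okgl spbq adgn
Hunk 4: at line 3 remove [ltc,sfi,rrsw] add [xpkiq,kfhio,totaz] -> 10 lines: vat iblfh nlp wcnn xpkiq kfhio totaz okgl spbq adgn
Hunk 5: at line 2 remove [nlp,wcnn] add [bmad,ojf,whazt] -> 11 lines: vat iblfh bmad ojf whazt xpkiq kfhio totaz okgl spbq adgn
Final line count: 11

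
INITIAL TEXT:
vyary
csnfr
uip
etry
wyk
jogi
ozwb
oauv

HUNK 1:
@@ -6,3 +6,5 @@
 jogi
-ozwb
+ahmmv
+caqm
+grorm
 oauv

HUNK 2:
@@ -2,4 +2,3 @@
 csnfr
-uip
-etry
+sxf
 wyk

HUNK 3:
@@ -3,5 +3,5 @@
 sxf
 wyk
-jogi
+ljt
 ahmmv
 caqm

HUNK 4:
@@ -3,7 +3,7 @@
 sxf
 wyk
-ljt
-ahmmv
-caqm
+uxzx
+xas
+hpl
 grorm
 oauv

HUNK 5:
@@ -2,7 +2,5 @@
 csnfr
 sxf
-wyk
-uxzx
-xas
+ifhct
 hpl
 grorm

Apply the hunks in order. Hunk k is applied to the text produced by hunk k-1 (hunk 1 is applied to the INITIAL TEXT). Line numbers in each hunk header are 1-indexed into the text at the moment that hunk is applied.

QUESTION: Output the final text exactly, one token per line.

Answer: vyary
csnfr
sxf
ifhct
hpl
grorm
oauv

Derivation:
Hunk 1: at line 6 remove [ozwb] add [ahmmv,caqm,grorm] -> 10 lines: vyary csnfr uip etry wyk jogi ahmmv caqm grorm oauv
Hunk 2: at line 2 remove [uip,etry] add [sxf] -> 9 lines: vyary csnfr sxf wyk jogi ahmmv caqm grorm oauv
Hunk 3: at line 3 remove [jogi] add [ljt] -> 9 lines: vyary csnfr sxf wyk ljt ahmmv caqm grorm oauv
Hunk 4: at line 3 remove [ljt,ahmmv,caqm] add [uxzx,xas,hpl] -> 9 lines: vyary csnfr sxf wyk uxzx xas hpl grorm oauv
Hunk 5: at line 2 remove [wyk,uxzx,xas] add [ifhct] -> 7 lines: vyary csnfr sxf ifhct hpl grorm oauv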